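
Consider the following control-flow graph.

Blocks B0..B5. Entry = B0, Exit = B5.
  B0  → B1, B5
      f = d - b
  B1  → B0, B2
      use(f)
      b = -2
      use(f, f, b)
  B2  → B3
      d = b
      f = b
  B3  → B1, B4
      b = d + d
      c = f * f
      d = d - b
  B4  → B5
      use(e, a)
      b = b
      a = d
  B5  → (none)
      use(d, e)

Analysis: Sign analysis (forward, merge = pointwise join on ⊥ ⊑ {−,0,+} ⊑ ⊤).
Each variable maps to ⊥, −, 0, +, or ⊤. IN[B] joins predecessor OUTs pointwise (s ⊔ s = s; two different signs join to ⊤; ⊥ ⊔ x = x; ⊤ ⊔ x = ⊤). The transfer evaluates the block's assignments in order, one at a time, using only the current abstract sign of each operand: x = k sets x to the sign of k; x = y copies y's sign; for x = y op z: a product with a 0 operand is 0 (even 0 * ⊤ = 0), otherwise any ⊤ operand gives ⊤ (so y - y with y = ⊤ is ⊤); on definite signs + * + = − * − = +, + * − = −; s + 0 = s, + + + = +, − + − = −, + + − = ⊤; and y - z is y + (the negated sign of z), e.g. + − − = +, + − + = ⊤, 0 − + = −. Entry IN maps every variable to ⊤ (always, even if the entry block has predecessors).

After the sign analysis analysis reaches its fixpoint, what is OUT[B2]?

Answer: {a: ⊤, b: -, c: ⊤, d: -, e: ⊤, f: -}

Working:
Per-block solution:
  B0: | IN=(all ⊤) | OUT=(all ⊤)
  B1: | IN=(all ⊤) | OUT={b:-; rest ⊤}
  B2: | IN={b:-; rest ⊤} | OUT={b:-, d:-, f:-; rest ⊤}
  B3: | IN={b:-, d:-, f:-; rest ⊤} | OUT={b:-, c:+, f:-; rest ⊤}
  B4: | IN={b:-, c:+, f:-; rest ⊤} | OUT={b:-, c:+, f:-; rest ⊤}
  B5: | IN=(all ⊤) | OUT=(all ⊤)

Merge at B2: IN[B2] = OUT[B1] = {a: ⊤, b: -, c: ⊤, d: ⊤, e: ⊤, f: ⊤}
Applying B2's transfer function to that IN value gives OUT[B2] (row B2 above).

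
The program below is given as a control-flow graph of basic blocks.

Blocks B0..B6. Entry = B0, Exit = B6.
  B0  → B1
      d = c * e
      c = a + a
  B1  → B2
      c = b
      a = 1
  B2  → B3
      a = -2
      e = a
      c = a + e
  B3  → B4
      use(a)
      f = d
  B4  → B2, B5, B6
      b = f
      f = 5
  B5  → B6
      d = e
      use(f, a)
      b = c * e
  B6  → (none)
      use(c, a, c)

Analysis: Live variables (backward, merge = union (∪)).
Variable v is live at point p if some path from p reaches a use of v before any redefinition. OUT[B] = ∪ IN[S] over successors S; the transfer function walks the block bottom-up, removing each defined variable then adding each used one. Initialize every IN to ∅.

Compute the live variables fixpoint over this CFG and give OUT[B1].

Converged values:
  B0:   IN={a, b, c, e}   OUT={b, d}
  B1:   IN={b, d}   OUT={d}
  B2:   IN={d}   OUT={a, c, d, e}
  B3:   IN={a, c, d, e}   OUT={a, c, d, e, f}
  B4:   IN={a, c, d, e, f}   OUT={a, c, d, e, f}
  B5:   IN={a, c, e, f}   OUT={a, c}
  B6:   IN={a, c}   OUT={}

Merge at B1: OUT[B1] = IN[B2] = {d}

Answer: {d}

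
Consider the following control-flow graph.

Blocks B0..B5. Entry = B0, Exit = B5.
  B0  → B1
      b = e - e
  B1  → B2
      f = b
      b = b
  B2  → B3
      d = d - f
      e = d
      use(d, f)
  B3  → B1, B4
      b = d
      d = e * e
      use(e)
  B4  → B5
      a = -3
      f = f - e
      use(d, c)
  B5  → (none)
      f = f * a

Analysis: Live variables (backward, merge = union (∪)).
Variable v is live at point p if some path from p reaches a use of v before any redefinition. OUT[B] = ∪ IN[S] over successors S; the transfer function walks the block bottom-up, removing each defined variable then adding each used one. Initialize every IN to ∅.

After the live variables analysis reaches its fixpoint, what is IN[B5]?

Fixpoint table:
  B0:  IN={c, d, e}  OUT={b, c, d}
  B1:  IN={b, c, d}  OUT={c, d, f}
  B2:  IN={c, d, f}  OUT={c, d, e, f}
  B3:  IN={c, d, e, f}  OUT={b, c, d, e, f}
  B4:  IN={c, d, e, f}  OUT={a, f}
  B5:  IN={a, f}  OUT={}

B5 is the boundary node: OUT[B5] = {}
Applying B5's transfer function to that OUT value gives IN[B5] (row B5 above).

Answer: {a, f}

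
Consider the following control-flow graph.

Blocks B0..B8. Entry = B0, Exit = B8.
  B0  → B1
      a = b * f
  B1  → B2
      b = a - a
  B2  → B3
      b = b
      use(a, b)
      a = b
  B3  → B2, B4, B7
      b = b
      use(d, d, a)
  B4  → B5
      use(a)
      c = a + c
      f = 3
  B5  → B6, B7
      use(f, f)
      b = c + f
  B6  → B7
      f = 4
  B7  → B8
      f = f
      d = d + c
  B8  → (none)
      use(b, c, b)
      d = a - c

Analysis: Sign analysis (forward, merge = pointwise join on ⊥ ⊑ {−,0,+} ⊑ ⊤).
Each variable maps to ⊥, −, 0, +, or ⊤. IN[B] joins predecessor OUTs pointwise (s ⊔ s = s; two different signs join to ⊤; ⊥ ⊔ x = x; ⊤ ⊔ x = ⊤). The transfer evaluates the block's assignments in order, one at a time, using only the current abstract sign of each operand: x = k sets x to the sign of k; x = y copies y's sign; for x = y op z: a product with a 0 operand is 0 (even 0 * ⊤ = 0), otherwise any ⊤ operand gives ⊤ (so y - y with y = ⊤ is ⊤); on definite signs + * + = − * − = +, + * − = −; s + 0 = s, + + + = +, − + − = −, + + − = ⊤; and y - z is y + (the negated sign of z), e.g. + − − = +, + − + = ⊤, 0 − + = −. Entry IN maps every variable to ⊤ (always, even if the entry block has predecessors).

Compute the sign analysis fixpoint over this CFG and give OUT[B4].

Fixpoint table:
  B0: | IN=(all ⊤) | OUT=(all ⊤)
  B1: | IN=(all ⊤) | OUT=(all ⊤)
  B2: | IN=(all ⊤) | OUT=(all ⊤)
  B3: | IN=(all ⊤) | OUT=(all ⊤)
  B4: | IN=(all ⊤) | OUT={f:+; rest ⊤}
  B5: | IN={f:+; rest ⊤} | OUT={f:+; rest ⊤}
  B6: | IN={f:+; rest ⊤} | OUT={f:+; rest ⊤}
  B7: | IN=(all ⊤) | OUT=(all ⊤)
  B8: | IN=(all ⊤) | OUT=(all ⊤)

Merge at B4: IN[B4] = OUT[B3] = {a: ⊤, b: ⊤, c: ⊤, d: ⊤, e: ⊤, f: ⊤}
Applying B4's transfer function to that IN value gives OUT[B4] (row B4 above).

Answer: {a: ⊤, b: ⊤, c: ⊤, d: ⊤, e: ⊤, f: +}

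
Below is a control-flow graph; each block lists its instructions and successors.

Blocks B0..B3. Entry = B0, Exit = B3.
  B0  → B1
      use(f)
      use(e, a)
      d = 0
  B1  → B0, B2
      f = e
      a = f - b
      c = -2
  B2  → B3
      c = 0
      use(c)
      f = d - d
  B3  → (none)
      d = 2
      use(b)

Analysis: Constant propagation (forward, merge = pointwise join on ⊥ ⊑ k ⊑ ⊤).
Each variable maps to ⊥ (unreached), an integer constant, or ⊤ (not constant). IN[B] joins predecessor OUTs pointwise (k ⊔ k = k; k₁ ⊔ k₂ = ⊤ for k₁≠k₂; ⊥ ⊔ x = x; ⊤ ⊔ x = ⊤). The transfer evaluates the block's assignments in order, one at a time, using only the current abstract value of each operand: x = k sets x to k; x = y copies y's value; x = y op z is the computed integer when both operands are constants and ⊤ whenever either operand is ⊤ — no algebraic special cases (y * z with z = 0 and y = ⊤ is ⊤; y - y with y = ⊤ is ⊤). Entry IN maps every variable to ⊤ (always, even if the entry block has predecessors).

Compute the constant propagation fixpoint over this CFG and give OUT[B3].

Fixpoint table:
  B0:   IN=(all ⊤)   OUT={d:0; rest ⊤}
  B1:   IN={d:0; rest ⊤}   OUT={c:-2, d:0; rest ⊤}
  B2:   IN={c:-2, d:0; rest ⊤}   OUT={c:0, d:0, f:0; rest ⊤}
  B3:   IN={c:0, d:0, f:0; rest ⊤}   OUT={c:0, d:2, f:0; rest ⊤}

Merge at B3: IN[B3] = OUT[B2] = {a: ⊤, b: ⊤, c: 0, d: 0, e: ⊤, f: 0}
Applying B3's transfer function to that IN value gives OUT[B3] (row B3 above).

Answer: {a: ⊤, b: ⊤, c: 0, d: 2, e: ⊤, f: 0}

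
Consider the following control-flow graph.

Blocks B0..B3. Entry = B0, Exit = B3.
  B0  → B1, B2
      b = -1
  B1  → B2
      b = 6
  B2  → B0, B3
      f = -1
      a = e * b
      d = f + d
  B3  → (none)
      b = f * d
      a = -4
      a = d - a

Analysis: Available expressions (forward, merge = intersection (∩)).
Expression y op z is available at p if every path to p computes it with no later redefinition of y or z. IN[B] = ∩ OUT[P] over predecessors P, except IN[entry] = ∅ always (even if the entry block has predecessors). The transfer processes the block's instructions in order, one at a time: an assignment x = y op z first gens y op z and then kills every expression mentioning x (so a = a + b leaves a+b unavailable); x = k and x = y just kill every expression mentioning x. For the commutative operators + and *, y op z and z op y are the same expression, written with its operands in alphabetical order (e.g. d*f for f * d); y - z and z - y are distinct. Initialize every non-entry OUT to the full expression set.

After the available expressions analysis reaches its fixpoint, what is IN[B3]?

Answer: {b*e}

Working:
Fixpoint table:
  B0: | IN={} | OUT={}
  B1: | IN={} | OUT={}
  B2: | IN={} | OUT={b*e}
  B3: | IN={b*e} | OUT={d*f}

Merge at B3: IN[B3] = OUT[B2] = {b*e}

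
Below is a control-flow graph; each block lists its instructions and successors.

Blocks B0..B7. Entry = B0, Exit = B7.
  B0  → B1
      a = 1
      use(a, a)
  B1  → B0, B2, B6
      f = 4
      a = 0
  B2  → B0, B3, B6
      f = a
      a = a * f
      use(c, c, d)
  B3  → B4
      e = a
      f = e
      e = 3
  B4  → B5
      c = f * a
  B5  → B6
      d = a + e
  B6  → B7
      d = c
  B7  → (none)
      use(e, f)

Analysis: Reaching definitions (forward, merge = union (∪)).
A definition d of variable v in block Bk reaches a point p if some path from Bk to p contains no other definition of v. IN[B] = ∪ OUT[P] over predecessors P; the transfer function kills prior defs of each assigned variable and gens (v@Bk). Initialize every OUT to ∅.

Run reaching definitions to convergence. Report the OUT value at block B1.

Answer: {a@B1, f@B1}

Working:
Converged values:
  B0:   IN={a@B1, a@B2, f@B1, f@B2}   OUT={a@B0, f@B1, f@B2}
  B1:   IN={a@B0, f@B1, f@B2}   OUT={a@B1, f@B1}
  B2:   IN={a@B1, f@B1}   OUT={a@B2, f@B2}
  B3:   IN={a@B2, f@B2}   OUT={a@B2, e@B3, f@B3}
  B4:   IN={a@B2, e@B3, f@B3}   OUT={a@B2, c@B4, e@B3, f@B3}
  B5:   IN={a@B2, c@B4, e@B3, f@B3}   OUT={a@B2, c@B4, d@B5, e@B3, f@B3}
  B6:   IN={a@B1, a@B2, c@B4, d@B5, e@B3, f@B1, f@B2, f@B3}   OUT={a@B1, a@B2, c@B4, d@B6, e@B3, f@B1, f@B2, f@B3}
  B7:   IN={a@B1, a@B2, c@B4, d@B6, e@B3, f@B1, f@B2, f@B3}   OUT={a@B1, a@B2, c@B4, d@B6, e@B3, f@B1, f@B2, f@B3}

Merge at B1: IN[B1] = OUT[B0] = {a@B0, f@B1, f@B2}
Applying B1's transfer function to that IN value gives OUT[B1] (row B1 above).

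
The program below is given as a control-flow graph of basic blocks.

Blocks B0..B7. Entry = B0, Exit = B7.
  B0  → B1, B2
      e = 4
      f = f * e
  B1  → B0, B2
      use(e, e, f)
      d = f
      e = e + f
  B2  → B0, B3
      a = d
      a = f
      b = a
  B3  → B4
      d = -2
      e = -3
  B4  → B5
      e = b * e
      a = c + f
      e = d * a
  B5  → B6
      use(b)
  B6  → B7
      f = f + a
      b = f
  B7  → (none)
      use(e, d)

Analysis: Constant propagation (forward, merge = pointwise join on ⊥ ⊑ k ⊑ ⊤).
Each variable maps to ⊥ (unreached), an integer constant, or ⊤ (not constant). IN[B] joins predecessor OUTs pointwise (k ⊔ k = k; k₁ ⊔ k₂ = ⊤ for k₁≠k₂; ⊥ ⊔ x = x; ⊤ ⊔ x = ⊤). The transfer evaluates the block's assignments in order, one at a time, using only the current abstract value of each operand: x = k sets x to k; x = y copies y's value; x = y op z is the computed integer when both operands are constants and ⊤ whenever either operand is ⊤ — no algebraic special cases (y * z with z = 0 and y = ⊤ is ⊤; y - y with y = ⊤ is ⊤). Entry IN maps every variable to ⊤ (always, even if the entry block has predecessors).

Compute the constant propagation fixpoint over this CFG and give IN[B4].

Answer: {a: ⊤, b: ⊤, c: ⊤, d: -2, e: -3, f: ⊤}

Derivation:
Converged values:
  B0: | IN=(all ⊤) | OUT={e:4; rest ⊤}
  B1: | IN={e:4; rest ⊤} | OUT=(all ⊤)
  B2: | IN=(all ⊤) | OUT=(all ⊤)
  B3: | IN=(all ⊤) | OUT={d:-2, e:-3; rest ⊤}
  B4: | IN={d:-2, e:-3; rest ⊤} | OUT={d:-2; rest ⊤}
  B5: | IN={d:-2; rest ⊤} | OUT={d:-2; rest ⊤}
  B6: | IN={d:-2; rest ⊤} | OUT={d:-2; rest ⊤}
  B7: | IN={d:-2; rest ⊤} | OUT={d:-2; rest ⊤}

Merge at B4: IN[B4] = OUT[B3] = {a: ⊤, b: ⊤, c: ⊤, d: -2, e: -3, f: ⊤}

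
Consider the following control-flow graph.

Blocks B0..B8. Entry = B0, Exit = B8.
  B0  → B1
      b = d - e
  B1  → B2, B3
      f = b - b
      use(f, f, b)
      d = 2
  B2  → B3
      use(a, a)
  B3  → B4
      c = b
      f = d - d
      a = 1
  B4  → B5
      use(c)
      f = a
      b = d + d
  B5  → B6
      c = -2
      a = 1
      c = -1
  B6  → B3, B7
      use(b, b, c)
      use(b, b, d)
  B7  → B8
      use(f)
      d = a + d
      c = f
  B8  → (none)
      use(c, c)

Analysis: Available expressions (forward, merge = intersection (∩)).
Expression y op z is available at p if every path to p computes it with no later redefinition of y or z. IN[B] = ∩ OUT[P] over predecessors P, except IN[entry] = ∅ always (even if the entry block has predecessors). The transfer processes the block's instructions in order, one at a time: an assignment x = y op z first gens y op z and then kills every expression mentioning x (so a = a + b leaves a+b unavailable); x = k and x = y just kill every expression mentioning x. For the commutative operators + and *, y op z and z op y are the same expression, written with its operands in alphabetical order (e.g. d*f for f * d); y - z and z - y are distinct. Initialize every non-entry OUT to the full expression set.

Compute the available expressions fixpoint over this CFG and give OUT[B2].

Per-block solution:
  B0:  IN={}  OUT={d-e}
  B1:  IN={d-e}  OUT={b-b}
  B2:  IN={b-b}  OUT={b-b}
  B3:  IN={}  OUT={d-d}
  B4:  IN={d-d}  OUT={d+d, d-d}
  B5:  IN={d+d, d-d}  OUT={d+d, d-d}
  B6:  IN={d+d, d-d}  OUT={d+d, d-d}
  B7:  IN={d+d, d-d}  OUT={}
  B8:  IN={}  OUT={}

Merge at B2: IN[B2] = OUT[B1] = {b-b}
Applying B2's transfer function to that IN value gives OUT[B2] (row B2 above).

Answer: {b-b}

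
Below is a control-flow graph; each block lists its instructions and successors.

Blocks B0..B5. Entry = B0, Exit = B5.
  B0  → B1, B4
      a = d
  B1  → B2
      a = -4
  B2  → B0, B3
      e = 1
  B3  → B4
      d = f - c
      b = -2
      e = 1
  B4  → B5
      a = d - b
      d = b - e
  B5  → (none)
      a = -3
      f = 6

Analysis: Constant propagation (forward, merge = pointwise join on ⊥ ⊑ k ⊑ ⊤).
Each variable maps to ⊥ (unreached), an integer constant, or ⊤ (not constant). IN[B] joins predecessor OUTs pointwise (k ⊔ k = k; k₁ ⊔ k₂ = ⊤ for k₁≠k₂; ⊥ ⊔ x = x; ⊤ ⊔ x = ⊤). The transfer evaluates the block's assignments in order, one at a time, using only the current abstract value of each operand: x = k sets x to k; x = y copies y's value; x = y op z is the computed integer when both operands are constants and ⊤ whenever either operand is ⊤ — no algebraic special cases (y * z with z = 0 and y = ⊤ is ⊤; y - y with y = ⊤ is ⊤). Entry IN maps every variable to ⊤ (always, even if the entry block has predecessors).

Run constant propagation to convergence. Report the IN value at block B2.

Per-block solution:
  B0: | IN=(all ⊤) | OUT=(all ⊤)
  B1: | IN=(all ⊤) | OUT={a:-4; rest ⊤}
  B2: | IN={a:-4; rest ⊤} | OUT={a:-4, e:1; rest ⊤}
  B3: | IN={a:-4, e:1; rest ⊤} | OUT={a:-4, b:-2, e:1; rest ⊤}
  B4: | IN=(all ⊤) | OUT=(all ⊤)
  B5: | IN=(all ⊤) | OUT={a:-3, f:6; rest ⊤}

Merge at B2: IN[B2] = OUT[B1] = {a: -4, b: ⊤, c: ⊤, d: ⊤, e: ⊤, f: ⊤}

Answer: {a: -4, b: ⊤, c: ⊤, d: ⊤, e: ⊤, f: ⊤}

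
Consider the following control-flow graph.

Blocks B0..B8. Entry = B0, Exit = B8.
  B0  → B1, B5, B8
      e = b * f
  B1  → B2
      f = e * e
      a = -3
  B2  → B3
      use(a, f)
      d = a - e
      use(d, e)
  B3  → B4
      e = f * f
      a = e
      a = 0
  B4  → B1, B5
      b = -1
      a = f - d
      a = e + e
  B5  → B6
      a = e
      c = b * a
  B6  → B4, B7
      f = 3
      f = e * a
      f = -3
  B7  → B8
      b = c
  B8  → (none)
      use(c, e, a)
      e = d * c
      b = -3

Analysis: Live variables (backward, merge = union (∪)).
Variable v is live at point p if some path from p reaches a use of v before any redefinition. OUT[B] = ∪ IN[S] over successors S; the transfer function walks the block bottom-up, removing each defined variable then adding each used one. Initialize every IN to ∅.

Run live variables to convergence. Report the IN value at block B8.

Answer: {a, c, d, e}

Derivation:
Per-block solution:
  B0:  IN={a, b, c, d, f}  OUT={a, b, c, d, e}
  B1:  IN={e}  OUT={a, e, f}
  B2:  IN={a, e, f}  OUT={d, f}
  B3:  IN={d, f}  OUT={d, e, f}
  B4:  IN={d, e, f}  OUT={b, d, e}
  B5:  IN={b, d, e}  OUT={a, c, d, e}
  B6:  IN={a, c, d, e}  OUT={a, c, d, e, f}
  B7:  IN={a, c, d, e}  OUT={a, c, d, e}
  B8:  IN={a, c, d, e}  OUT={}

B8 is the boundary node: OUT[B8] = {}
Applying B8's transfer function to that OUT value gives IN[B8] (row B8 above).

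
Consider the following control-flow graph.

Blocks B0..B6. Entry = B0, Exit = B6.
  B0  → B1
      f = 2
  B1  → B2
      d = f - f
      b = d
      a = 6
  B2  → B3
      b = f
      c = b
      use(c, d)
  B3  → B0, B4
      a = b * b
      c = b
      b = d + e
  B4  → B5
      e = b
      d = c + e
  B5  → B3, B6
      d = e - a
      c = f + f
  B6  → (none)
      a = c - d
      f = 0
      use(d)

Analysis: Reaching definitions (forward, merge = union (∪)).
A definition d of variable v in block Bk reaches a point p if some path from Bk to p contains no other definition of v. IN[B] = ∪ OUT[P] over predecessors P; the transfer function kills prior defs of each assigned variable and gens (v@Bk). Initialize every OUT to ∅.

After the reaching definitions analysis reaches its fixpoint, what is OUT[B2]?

Answer: {a@B1, b@B2, c@B2, d@B1, e@B4, f@B0}

Working:
Per-block solution:
  B0:  IN={a@B3, b@B3, c@B3, d@B1, d@B5, e@B4, f@B0}  OUT={a@B3, b@B3, c@B3, d@B1, d@B5, e@B4, f@B0}
  B1:  IN={a@B3, b@B3, c@B3, d@B1, d@B5, e@B4, f@B0}  OUT={a@B1, b@B1, c@B3, d@B1, e@B4, f@B0}
  B2:  IN={a@B1, b@B1, c@B3, d@B1, e@B4, f@B0}  OUT={a@B1, b@B2, c@B2, d@B1, e@B4, f@B0}
  B3:  IN={a@B1, a@B3, b@B2, b@B3, c@B2, c@B5, d@B1, d@B5, e@B4, f@B0}  OUT={a@B3, b@B3, c@B3, d@B1, d@B5, e@B4, f@B0}
  B4:  IN={a@B3, b@B3, c@B3, d@B1, d@B5, e@B4, f@B0}  OUT={a@B3, b@B3, c@B3, d@B4, e@B4, f@B0}
  B5:  IN={a@B3, b@B3, c@B3, d@B4, e@B4, f@B0}  OUT={a@B3, b@B3, c@B5, d@B5, e@B4, f@B0}
  B6:  IN={a@B3, b@B3, c@B5, d@B5, e@B4, f@B0}  OUT={a@B6, b@B3, c@B5, d@B5, e@B4, f@B6}

Merge at B2: IN[B2] = OUT[B1] = {a@B1, b@B1, c@B3, d@B1, e@B4, f@B0}
Applying B2's transfer function to that IN value gives OUT[B2] (row B2 above).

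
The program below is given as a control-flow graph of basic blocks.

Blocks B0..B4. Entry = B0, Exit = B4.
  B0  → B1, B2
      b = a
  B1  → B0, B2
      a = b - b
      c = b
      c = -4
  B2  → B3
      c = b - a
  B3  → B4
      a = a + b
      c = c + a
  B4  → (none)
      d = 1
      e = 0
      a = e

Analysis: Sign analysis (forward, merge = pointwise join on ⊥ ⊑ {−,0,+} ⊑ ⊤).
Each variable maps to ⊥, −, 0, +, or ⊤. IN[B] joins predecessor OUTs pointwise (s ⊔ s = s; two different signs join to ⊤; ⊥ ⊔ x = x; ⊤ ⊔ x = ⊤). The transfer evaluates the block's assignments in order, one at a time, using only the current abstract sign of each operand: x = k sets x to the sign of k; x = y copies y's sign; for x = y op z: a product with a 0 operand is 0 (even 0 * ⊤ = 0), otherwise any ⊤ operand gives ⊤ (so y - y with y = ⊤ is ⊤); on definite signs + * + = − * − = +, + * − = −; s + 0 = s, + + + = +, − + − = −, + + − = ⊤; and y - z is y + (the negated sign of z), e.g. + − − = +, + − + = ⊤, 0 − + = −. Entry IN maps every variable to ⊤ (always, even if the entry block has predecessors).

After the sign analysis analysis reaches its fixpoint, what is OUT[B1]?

Per-block solution:
  B0:   IN=(all ⊤)   OUT=(all ⊤)
  B1:   IN=(all ⊤)   OUT={c:-; rest ⊤}
  B2:   IN=(all ⊤)   OUT=(all ⊤)
  B3:   IN=(all ⊤)   OUT=(all ⊤)
  B4:   IN=(all ⊤)   OUT={a:0, d:+, e:0; rest ⊤}

Merge at B1: IN[B1] = OUT[B0] = {a: ⊤, b: ⊤, c: ⊤, d: ⊤, e: ⊤, f: ⊤}
Applying B1's transfer function to that IN value gives OUT[B1] (row B1 above).

Answer: {a: ⊤, b: ⊤, c: -, d: ⊤, e: ⊤, f: ⊤}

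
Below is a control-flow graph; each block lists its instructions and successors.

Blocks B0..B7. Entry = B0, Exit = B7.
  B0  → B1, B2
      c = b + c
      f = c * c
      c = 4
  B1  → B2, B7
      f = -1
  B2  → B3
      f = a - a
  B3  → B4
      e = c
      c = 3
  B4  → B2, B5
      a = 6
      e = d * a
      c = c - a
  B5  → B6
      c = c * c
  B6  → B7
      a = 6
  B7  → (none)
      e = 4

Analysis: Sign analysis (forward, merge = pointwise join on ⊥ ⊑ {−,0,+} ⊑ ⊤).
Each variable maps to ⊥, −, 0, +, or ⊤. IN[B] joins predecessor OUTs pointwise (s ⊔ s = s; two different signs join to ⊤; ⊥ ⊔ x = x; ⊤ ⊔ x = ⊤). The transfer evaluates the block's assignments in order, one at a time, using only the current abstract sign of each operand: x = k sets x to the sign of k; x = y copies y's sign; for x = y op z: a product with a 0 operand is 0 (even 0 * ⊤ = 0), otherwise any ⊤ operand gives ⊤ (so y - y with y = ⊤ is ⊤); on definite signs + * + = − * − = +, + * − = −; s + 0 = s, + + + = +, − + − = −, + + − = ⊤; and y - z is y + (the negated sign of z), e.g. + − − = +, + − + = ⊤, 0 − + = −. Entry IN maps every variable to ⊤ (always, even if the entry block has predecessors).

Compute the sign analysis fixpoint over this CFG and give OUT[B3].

Converged values:
  B0:   IN=(all ⊤)   OUT={c:+; rest ⊤}
  B1:   IN={c:+; rest ⊤}   OUT={c:+, f:-; rest ⊤}
  B2:   IN=(all ⊤)   OUT=(all ⊤)
  B3:   IN=(all ⊤)   OUT={c:+; rest ⊤}
  B4:   IN={c:+; rest ⊤}   OUT={a:+; rest ⊤}
  B5:   IN={a:+; rest ⊤}   OUT={a:+; rest ⊤}
  B6:   IN={a:+; rest ⊤}   OUT={a:+; rest ⊤}
  B7:   IN=(all ⊤)   OUT={e:+; rest ⊤}

Merge at B3: IN[B3] = OUT[B2] = {a: ⊤, b: ⊤, c: ⊤, d: ⊤, e: ⊤, f: ⊤}
Applying B3's transfer function to that IN value gives OUT[B3] (row B3 above).

Answer: {a: ⊤, b: ⊤, c: +, d: ⊤, e: ⊤, f: ⊤}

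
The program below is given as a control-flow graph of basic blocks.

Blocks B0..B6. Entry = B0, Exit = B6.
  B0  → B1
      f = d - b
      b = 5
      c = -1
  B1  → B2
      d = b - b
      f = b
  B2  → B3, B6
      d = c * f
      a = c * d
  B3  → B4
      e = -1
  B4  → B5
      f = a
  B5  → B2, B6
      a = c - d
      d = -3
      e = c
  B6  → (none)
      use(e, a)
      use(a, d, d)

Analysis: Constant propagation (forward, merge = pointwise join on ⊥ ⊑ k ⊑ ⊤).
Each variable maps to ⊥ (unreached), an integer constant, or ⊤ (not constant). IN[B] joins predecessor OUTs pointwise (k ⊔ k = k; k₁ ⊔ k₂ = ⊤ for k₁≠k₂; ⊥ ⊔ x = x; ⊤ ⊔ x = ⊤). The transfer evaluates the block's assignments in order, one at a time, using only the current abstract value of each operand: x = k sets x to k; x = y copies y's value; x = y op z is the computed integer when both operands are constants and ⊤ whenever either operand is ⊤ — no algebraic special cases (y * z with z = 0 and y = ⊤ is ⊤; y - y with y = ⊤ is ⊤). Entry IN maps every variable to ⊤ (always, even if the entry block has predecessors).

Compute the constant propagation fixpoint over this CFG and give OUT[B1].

Answer: {a: ⊤, b: 5, c: -1, d: 0, e: ⊤, f: 5}

Working:
Per-block solution:
  B0:  IN=(all ⊤)  OUT={b:5, c:-1; rest ⊤}
  B1:  IN={b:5, c:-1; rest ⊤}  OUT={b:5, c:-1, d:0, f:5; rest ⊤}
  B2:  IN={b:5, c:-1, f:5; rest ⊤}  OUT={a:5, b:5, c:-1, d:-5, f:5; rest ⊤}
  B3:  IN={a:5, b:5, c:-1, d:-5, f:5; rest ⊤}  OUT={a:5, b:5, c:-1, d:-5, e:-1, f:5; rest ⊤}
  B4:  IN={a:5, b:5, c:-1, d:-5, e:-1, f:5; rest ⊤}  OUT={a:5, b:5, c:-1, d:-5, e:-1, f:5; rest ⊤}
  B5:  IN={a:5, b:5, c:-1, d:-5, e:-1, f:5; rest ⊤}  OUT={a:4, b:5, c:-1, d:-3, e:-1, f:5; rest ⊤}
  B6:  IN={b:5, c:-1, f:5; rest ⊤}  OUT={b:5, c:-1, f:5; rest ⊤}

Merge at B1: IN[B1] = OUT[B0] = {a: ⊤, b: 5, c: -1, d: ⊤, e: ⊤, f: ⊤}
Applying B1's transfer function to that IN value gives OUT[B1] (row B1 above).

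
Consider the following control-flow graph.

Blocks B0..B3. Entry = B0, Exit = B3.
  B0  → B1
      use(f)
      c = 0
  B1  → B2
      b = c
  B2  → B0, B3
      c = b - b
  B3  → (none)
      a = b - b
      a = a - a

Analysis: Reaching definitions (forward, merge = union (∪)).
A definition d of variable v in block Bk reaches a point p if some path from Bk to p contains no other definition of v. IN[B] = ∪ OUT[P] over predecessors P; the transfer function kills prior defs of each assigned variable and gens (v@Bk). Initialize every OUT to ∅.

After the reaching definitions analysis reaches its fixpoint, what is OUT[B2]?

Converged values:
  B0:   IN={b@B1, c@B2}   OUT={b@B1, c@B0}
  B1:   IN={b@B1, c@B0}   OUT={b@B1, c@B0}
  B2:   IN={b@B1, c@B0}   OUT={b@B1, c@B2}
  B3:   IN={b@B1, c@B2}   OUT={a@B3, b@B1, c@B2}

Merge at B2: IN[B2] = OUT[B1] = {b@B1, c@B0}
Applying B2's transfer function to that IN value gives OUT[B2] (row B2 above).

Answer: {b@B1, c@B2}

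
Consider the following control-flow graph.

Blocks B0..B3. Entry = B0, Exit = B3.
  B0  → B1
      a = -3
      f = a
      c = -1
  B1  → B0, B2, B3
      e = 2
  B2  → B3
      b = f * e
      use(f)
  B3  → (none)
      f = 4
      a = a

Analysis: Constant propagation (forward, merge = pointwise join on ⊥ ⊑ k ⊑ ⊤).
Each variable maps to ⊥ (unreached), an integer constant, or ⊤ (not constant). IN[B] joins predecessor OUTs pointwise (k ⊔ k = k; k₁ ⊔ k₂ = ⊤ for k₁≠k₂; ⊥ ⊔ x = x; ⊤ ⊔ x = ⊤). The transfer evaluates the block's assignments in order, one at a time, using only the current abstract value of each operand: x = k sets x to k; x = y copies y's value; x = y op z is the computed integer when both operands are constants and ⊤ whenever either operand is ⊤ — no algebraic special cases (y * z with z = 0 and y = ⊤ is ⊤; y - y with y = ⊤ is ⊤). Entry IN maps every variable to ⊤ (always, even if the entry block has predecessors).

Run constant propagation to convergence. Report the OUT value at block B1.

Answer: {a: -3, b: ⊤, c: -1, d: ⊤, e: 2, f: -3}

Working:
Converged values:
  B0:   IN=(all ⊤)   OUT={a:-3, c:-1, f:-3; rest ⊤}
  B1:   IN={a:-3, c:-1, f:-3; rest ⊤}   OUT={a:-3, c:-1, e:2, f:-3; rest ⊤}
  B2:   IN={a:-3, c:-1, e:2, f:-3; rest ⊤}   OUT={a:-3, b:-6, c:-1, e:2, f:-3; rest ⊤}
  B3:   IN={a:-3, c:-1, e:2, f:-3; rest ⊤}   OUT={a:-3, c:-1, e:2, f:4; rest ⊤}

Merge at B1: IN[B1] = OUT[B0] = {a: -3, b: ⊤, c: -1, d: ⊤, e: ⊤, f: -3}
Applying B1's transfer function to that IN value gives OUT[B1] (row B1 above).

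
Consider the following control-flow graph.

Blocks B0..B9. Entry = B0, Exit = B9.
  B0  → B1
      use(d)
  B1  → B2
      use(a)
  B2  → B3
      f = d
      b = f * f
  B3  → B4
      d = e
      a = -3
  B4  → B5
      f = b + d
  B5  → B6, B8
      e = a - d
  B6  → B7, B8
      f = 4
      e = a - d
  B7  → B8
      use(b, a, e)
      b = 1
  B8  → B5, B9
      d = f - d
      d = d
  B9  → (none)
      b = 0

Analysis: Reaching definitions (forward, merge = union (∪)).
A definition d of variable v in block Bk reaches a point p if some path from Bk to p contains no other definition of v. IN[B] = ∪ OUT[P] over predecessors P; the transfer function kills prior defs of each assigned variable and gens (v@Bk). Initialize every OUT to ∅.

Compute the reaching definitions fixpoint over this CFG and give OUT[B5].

Answer: {a@B3, b@B2, b@B7, d@B3, d@B8, e@B5, f@B4, f@B6}

Derivation:
Converged values:
  B0: | IN={} | OUT={}
  B1: | IN={} | OUT={}
  B2: | IN={} | OUT={b@B2, f@B2}
  B3: | IN={b@B2, f@B2} | OUT={a@B3, b@B2, d@B3, f@B2}
  B4: | IN={a@B3, b@B2, d@B3, f@B2} | OUT={a@B3, b@B2, d@B3, f@B4}
  B5: | IN={a@B3, b@B2, b@B7, d@B3, d@B8, e@B5, e@B6, f@B4, f@B6} | OUT={a@B3, b@B2, b@B7, d@B3, d@B8, e@B5, f@B4, f@B6}
  B6: | IN={a@B3, b@B2, b@B7, d@B3, d@B8, e@B5, f@B4, f@B6} | OUT={a@B3, b@B2, b@B7, d@B3, d@B8, e@B6, f@B6}
  B7: | IN={a@B3, b@B2, b@B7, d@B3, d@B8, e@B6, f@B6} | OUT={a@B3, b@B7, d@B3, d@B8, e@B6, f@B6}
  B8: | IN={a@B3, b@B2, b@B7, d@B3, d@B8, e@B5, e@B6, f@B4, f@B6} | OUT={a@B3, b@B2, b@B7, d@B8, e@B5, e@B6, f@B4, f@B6}
  B9: | IN={a@B3, b@B2, b@B7, d@B8, e@B5, e@B6, f@B4, f@B6} | OUT={a@B3, b@B9, d@B8, e@B5, e@B6, f@B4, f@B6}

Merge at B5: IN[B5] = OUT[B4] ⊔ OUT[B8] = {a@B3, b@B2, b@B7, d@B3, d@B8, e@B5, e@B6, f@B4, f@B6}
Applying B5's transfer function to that IN value gives OUT[B5] (row B5 above).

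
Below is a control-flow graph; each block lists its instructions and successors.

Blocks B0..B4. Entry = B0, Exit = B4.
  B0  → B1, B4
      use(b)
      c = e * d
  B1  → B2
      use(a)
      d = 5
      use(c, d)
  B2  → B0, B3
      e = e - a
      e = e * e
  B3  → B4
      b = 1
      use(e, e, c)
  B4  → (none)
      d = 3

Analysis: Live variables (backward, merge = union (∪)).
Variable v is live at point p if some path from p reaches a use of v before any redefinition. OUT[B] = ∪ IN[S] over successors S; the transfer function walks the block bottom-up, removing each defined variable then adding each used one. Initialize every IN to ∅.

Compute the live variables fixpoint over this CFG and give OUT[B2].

Answer: {a, b, c, d, e}

Working:
Per-block solution:
  B0: | IN={a, b, d, e} | OUT={a, b, c, e}
  B1: | IN={a, b, c, e} | OUT={a, b, c, d, e}
  B2: | IN={a, b, c, d, e} | OUT={a, b, c, d, e}
  B3: | IN={c, e} | OUT={}
  B4: | IN={} | OUT={}

Merge at B2: OUT[B2] = IN[B0] ⊔ IN[B3] = {a, b, c, d, e}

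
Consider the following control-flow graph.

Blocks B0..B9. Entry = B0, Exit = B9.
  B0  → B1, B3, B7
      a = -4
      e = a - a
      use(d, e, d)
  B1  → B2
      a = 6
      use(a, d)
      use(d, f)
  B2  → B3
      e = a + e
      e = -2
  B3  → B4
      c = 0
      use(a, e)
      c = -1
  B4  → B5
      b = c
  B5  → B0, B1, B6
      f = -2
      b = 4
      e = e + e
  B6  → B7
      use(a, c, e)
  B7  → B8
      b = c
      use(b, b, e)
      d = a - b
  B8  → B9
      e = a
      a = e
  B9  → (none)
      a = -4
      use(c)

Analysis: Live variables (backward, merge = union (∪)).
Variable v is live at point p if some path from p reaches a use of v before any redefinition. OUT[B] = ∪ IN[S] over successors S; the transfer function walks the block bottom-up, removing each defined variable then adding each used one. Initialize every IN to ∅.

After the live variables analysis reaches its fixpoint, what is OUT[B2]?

Per-block solution:
  B0: | IN={c, d, f} | OUT={a, c, d, e, f}
  B1: | IN={d, e, f} | OUT={a, d, e}
  B2: | IN={a, d, e} | OUT={a, d, e}
  B3: | IN={a, d, e} | OUT={a, c, d, e}
  B4: | IN={a, c, d, e} | OUT={a, c, d, e}
  B5: | IN={a, c, d, e} | OUT={a, c, d, e, f}
  B6: | IN={a, c, e} | OUT={a, c, e}
  B7: | IN={a, c, e} | OUT={a, c}
  B8: | IN={a, c} | OUT={c}
  B9: | IN={c} | OUT={}

Merge at B2: OUT[B2] = IN[B3] = {a, d, e}

Answer: {a, d, e}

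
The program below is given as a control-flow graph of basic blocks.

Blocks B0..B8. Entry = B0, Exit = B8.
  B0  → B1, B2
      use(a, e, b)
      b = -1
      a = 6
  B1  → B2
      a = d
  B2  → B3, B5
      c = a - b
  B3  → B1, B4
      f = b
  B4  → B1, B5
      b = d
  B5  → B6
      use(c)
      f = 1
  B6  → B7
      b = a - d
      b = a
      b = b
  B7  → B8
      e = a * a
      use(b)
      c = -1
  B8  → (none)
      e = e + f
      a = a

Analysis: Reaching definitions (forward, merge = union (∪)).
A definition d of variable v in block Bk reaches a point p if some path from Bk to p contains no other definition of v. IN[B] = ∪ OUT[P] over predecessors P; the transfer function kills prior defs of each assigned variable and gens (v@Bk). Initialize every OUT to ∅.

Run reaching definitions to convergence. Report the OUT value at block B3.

Fixpoint table:
  B0: | IN={} | OUT={a@B0, b@B0}
  B1: | IN={a@B0, a@B1, b@B0, b@B4, c@B2, f@B3} | OUT={a@B1, b@B0, b@B4, c@B2, f@B3}
  B2: | IN={a@B0, a@B1, b@B0, b@B4, c@B2, f@B3} | OUT={a@B0, a@B1, b@B0, b@B4, c@B2, f@B3}
  B3: | IN={a@B0, a@B1, b@B0, b@B4, c@B2, f@B3} | OUT={a@B0, a@B1, b@B0, b@B4, c@B2, f@B3}
  B4: | IN={a@B0, a@B1, b@B0, b@B4, c@B2, f@B3} | OUT={a@B0, a@B1, b@B4, c@B2, f@B3}
  B5: | IN={a@B0, a@B1, b@B0, b@B4, c@B2, f@B3} | OUT={a@B0, a@B1, b@B0, b@B4, c@B2, f@B5}
  B6: | IN={a@B0, a@B1, b@B0, b@B4, c@B2, f@B5} | OUT={a@B0, a@B1, b@B6, c@B2, f@B5}
  B7: | IN={a@B0, a@B1, b@B6, c@B2, f@B5} | OUT={a@B0, a@B1, b@B6, c@B7, e@B7, f@B5}
  B8: | IN={a@B0, a@B1, b@B6, c@B7, e@B7, f@B5} | OUT={a@B8, b@B6, c@B7, e@B8, f@B5}

Merge at B3: IN[B3] = OUT[B2] = {a@B0, a@B1, b@B0, b@B4, c@B2, f@B3}
Applying B3's transfer function to that IN value gives OUT[B3] (row B3 above).

Answer: {a@B0, a@B1, b@B0, b@B4, c@B2, f@B3}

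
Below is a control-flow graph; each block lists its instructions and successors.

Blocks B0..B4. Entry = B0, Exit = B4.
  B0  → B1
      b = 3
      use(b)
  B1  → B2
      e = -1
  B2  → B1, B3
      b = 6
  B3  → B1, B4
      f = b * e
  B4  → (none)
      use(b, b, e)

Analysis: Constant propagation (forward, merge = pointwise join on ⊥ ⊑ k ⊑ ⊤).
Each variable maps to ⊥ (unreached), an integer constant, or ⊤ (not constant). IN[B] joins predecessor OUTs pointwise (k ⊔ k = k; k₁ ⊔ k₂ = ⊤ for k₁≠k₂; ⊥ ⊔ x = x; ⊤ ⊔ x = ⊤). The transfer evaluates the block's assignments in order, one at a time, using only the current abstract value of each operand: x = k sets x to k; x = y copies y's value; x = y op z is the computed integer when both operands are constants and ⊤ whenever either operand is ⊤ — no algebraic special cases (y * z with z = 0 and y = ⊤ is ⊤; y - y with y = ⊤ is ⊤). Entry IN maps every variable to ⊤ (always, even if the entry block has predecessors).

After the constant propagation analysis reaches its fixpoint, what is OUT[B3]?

Answer: {a: ⊤, b: 6, c: ⊤, d: ⊤, e: -1, f: -6}

Derivation:
Fixpoint table:
  B0:  IN=(all ⊤)  OUT={b:3; rest ⊤}
  B1:  IN=(all ⊤)  OUT={e:-1; rest ⊤}
  B2:  IN={e:-1; rest ⊤}  OUT={b:6, e:-1; rest ⊤}
  B3:  IN={b:6, e:-1; rest ⊤}  OUT={b:6, e:-1, f:-6; rest ⊤}
  B4:  IN={b:6, e:-1, f:-6; rest ⊤}  OUT={b:6, e:-1, f:-6; rest ⊤}

Merge at B3: IN[B3] = OUT[B2] = {a: ⊤, b: 6, c: ⊤, d: ⊤, e: -1, f: ⊤}
Applying B3's transfer function to that IN value gives OUT[B3] (row B3 above).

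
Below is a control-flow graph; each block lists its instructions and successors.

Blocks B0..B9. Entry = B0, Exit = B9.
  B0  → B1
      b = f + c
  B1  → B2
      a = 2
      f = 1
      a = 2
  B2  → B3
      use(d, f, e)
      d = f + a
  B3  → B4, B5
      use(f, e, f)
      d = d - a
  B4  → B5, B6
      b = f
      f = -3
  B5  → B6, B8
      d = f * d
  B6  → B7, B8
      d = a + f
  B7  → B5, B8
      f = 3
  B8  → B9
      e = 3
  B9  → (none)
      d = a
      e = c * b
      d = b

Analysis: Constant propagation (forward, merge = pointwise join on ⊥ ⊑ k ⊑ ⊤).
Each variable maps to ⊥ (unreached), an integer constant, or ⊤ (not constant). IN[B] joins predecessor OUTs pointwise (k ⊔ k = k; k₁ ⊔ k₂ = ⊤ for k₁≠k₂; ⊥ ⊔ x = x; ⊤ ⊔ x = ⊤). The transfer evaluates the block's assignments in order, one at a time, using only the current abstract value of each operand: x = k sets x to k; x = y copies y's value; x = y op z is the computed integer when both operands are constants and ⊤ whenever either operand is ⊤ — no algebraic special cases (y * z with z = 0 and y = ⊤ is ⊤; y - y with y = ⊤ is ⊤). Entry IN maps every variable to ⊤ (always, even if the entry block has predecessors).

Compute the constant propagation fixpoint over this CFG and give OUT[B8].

Answer: {a: 2, b: ⊤, c: ⊤, d: ⊤, e: 3, f: ⊤}

Derivation:
Fixpoint table:
  B0:   IN=(all ⊤)   OUT=(all ⊤)
  B1:   IN=(all ⊤)   OUT={a:2, f:1; rest ⊤}
  B2:   IN={a:2, f:1; rest ⊤}   OUT={a:2, d:3, f:1; rest ⊤}
  B3:   IN={a:2, d:3, f:1; rest ⊤}   OUT={a:2, d:1, f:1; rest ⊤}
  B4:   IN={a:2, d:1, f:1; rest ⊤}   OUT={a:2, b:1, d:1, f:-3; rest ⊤}
  B5:   IN={a:2; rest ⊤}   OUT={a:2; rest ⊤}
  B6:   IN={a:2; rest ⊤}   OUT={a:2; rest ⊤}
  B7:   IN={a:2; rest ⊤}   OUT={a:2, f:3; rest ⊤}
  B8:   IN={a:2; rest ⊤}   OUT={a:2, e:3; rest ⊤}
  B9:   IN={a:2, e:3; rest ⊤}   OUT={a:2; rest ⊤}

Merge at B8: IN[B8] = OUT[B5] ⊔ OUT[B6] ⊔ OUT[B7] = {a: 2, b: ⊤, c: ⊤, d: ⊤, e: ⊤, f: ⊤}
Applying B8's transfer function to that IN value gives OUT[B8] (row B8 above).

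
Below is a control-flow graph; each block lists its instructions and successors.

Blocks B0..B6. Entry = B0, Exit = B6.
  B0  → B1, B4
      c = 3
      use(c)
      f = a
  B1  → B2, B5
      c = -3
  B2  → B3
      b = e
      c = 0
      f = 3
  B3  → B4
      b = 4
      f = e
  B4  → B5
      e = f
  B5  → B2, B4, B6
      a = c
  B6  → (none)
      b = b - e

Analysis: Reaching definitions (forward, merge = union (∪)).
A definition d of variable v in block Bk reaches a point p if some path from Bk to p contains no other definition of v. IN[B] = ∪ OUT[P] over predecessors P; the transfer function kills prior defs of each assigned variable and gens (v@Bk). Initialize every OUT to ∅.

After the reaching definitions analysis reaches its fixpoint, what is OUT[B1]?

Per-block solution:
  B0:  IN={}  OUT={c@B0, f@B0}
  B1:  IN={c@B0, f@B0}  OUT={c@B1, f@B0}
  B2:  IN={a@B5, b@B3, c@B0, c@B1, c@B2, e@B4, f@B0, f@B3}  OUT={a@B5, b@B2, c@B2, e@B4, f@B2}
  B3:  IN={a@B5, b@B2, c@B2, e@B4, f@B2}  OUT={a@B5, b@B3, c@B2, e@B4, f@B3}
  B4:  IN={a@B5, b@B3, c@B0, c@B1, c@B2, e@B4, f@B0, f@B3}  OUT={a@B5, b@B3, c@B0, c@B1, c@B2, e@B4, f@B0, f@B3}
  B5:  IN={a@B5, b@B3, c@B0, c@B1, c@B2, e@B4, f@B0, f@B3}  OUT={a@B5, b@B3, c@B0, c@B1, c@B2, e@B4, f@B0, f@B3}
  B6:  IN={a@B5, b@B3, c@B0, c@B1, c@B2, e@B4, f@B0, f@B3}  OUT={a@B5, b@B6, c@B0, c@B1, c@B2, e@B4, f@B0, f@B3}

Merge at B1: IN[B1] = OUT[B0] = {c@B0, f@B0}
Applying B1's transfer function to that IN value gives OUT[B1] (row B1 above).

Answer: {c@B1, f@B0}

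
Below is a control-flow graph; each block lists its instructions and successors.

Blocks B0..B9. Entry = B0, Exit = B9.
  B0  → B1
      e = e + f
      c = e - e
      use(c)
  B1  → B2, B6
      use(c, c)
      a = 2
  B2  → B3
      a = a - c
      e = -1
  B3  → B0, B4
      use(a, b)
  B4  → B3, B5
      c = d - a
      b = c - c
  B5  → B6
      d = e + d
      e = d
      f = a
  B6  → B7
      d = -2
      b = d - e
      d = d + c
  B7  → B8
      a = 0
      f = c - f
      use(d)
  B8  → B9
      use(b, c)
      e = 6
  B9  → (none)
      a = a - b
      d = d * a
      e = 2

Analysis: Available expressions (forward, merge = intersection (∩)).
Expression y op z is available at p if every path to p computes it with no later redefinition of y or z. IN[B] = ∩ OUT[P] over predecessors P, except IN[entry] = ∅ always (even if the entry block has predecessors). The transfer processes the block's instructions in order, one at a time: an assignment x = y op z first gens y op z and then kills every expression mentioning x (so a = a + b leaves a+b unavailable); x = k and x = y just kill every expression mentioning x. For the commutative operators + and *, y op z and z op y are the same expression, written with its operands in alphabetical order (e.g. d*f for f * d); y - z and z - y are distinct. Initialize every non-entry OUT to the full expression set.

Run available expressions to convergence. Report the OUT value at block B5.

Converged values:
  B0: | IN={} | OUT={e-e}
  B1: | IN={e-e} | OUT={e-e}
  B2: | IN={e-e} | OUT={}
  B3: | IN={} | OUT={}
  B4: | IN={} | OUT={c-c, d-a}
  B5: | IN={c-c, d-a} | OUT={c-c}
  B6: | IN={} | OUT={}
  B7: | IN={} | OUT={}
  B8: | IN={} | OUT={}
  B9: | IN={} | OUT={}

Merge at B5: IN[B5] = OUT[B4] = {c-c, d-a}
Applying B5's transfer function to that IN value gives OUT[B5] (row B5 above).

Answer: {c-c}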